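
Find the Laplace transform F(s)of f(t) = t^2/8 1/(4*s^3)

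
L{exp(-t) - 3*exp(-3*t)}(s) 1/(s + 1) - 3/(s + 3)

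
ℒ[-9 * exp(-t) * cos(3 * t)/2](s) 9 * (-s - 1)/(2 * ((s + 1)^2 + 9))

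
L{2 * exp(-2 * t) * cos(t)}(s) 2 * (s + 2)/((s + 2)^2 + 1)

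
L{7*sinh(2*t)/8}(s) 7/(4*(s^2 - 4))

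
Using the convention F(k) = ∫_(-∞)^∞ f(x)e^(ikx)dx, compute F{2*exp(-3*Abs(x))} 12/(k^2 + 9)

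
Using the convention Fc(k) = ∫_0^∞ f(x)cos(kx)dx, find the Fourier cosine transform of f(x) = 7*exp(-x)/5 7/(5*(k^2 + 1))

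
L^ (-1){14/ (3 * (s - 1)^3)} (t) 7 * t^2 * exp (t)/3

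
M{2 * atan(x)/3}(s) -pi * sec(pi * s/2)/(3 * s)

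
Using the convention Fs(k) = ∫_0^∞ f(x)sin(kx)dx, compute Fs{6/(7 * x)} 3 * pi/7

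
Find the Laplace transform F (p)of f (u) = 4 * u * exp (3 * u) 4/ (p - 3)^2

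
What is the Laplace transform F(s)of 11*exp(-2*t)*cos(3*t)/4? 11*(s + 2)/(4*((s + 2)^2 + 9))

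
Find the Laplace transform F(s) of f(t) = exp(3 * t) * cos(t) (s - 3) /((s - 3) ^2 + 1) 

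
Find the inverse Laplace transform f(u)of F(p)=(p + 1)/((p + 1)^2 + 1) exp(-u) * cos(u)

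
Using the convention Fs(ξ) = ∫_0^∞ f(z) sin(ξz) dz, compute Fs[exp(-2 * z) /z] atan(ξ/2) 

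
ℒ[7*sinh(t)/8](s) 7/(8*(s^2 - 1))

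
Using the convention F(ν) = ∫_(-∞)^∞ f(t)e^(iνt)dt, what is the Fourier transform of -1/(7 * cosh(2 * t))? -pi/(14 * cosh(pi * ν/4))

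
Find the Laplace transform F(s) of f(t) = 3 3/s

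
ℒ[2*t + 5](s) 5/s + 2/s^2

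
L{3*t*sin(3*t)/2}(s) 9*s/(s^2 + 9)^2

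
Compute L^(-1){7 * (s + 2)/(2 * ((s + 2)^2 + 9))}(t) 7 * exp(-2 * t) * cos(3 * t)/2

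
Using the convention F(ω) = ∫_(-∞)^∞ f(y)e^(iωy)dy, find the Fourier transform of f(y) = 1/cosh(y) pi/cosh(pi*ω/2)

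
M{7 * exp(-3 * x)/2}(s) 7 * gamma(s)/(2 * 3^s)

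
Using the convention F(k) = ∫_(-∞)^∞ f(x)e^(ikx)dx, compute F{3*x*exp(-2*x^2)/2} 3*sqrt(2)*I*sqrt(pi)*k*exp(-k^2/8)/16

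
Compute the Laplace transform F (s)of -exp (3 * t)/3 -1/ (3 * s - 9)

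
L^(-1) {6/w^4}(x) x^3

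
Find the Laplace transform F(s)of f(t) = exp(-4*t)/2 1/(2*(s + 4))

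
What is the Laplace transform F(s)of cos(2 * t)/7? s/(7 * (s^2 + 4))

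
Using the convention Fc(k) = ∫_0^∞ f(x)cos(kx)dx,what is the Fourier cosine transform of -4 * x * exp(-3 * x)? 4 * (k^2 - 9)/(k^2 + 9)^2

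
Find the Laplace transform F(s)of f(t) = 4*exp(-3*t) 4/(s + 3)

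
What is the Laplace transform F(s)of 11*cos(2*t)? 11*s/(s^2 + 4)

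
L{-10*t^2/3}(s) -20/(3*s^3)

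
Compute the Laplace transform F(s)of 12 12/s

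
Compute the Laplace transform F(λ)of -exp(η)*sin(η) -1/((λ - 1)^2 + 1)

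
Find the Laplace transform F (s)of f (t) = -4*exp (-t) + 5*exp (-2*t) 5/ (s + 2)-4/ (s + 1)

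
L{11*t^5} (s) 1320/s^6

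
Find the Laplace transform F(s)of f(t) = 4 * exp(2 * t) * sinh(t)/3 4/(3 * ((s - 2)^2 - 1))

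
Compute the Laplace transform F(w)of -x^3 -6/w^4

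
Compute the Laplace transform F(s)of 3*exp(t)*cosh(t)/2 3*(s - 1)/(2*s*(s - 2))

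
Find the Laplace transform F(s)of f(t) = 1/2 1/(2*s)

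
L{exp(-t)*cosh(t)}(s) (s + 1)/(s*(s + 2))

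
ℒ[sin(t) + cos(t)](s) s/(s^2 + 1) + 1/(s^2 + 1) 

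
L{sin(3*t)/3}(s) 1/(s^2 + 9)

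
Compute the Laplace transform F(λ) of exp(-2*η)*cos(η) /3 (λ + 2) /(3*((λ + 2) ^2 + 1) ) 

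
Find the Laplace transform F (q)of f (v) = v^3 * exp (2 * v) 6/ (q - 2)^4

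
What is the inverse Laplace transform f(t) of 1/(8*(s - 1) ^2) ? t*exp(t) /8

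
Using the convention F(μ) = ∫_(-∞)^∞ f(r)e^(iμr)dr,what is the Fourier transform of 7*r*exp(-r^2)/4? 7*I*sqrt(pi)*μ*exp(-μ^2/4)/8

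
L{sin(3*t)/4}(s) 3/(4*(s^2+9))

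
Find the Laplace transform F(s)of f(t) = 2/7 2/(7 * s)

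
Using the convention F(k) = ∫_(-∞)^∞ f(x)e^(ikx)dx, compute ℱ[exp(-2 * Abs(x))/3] 4/(3 * (k^2 + 4))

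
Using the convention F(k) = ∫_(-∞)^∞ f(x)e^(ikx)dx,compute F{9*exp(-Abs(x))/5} 18/(5*(k^2+1))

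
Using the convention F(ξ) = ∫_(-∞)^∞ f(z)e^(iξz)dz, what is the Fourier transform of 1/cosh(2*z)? pi/(2*cosh(pi*ξ/4))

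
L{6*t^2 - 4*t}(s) 12/s^3 - 4/s^2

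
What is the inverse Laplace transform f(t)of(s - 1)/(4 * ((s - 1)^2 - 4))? exp(t) * cosh(2 * t)/4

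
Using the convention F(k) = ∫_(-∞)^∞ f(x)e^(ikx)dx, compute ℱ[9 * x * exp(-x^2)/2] 9 * I * sqrt(pi) * k * exp(-k^2/4)/4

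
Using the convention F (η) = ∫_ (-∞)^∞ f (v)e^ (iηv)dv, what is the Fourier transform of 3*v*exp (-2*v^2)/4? 3*sqrt (2)*I*sqrt (pi)*η*exp (-η^2/8)/32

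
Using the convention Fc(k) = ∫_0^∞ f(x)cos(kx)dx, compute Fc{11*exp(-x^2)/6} 11*sqrt(pi)*exp(-k^2/4)/12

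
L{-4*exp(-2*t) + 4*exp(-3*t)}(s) 4/(s + 3)-4/(s + 2)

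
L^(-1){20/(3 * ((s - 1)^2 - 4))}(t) 10 * exp(t) * sinh(2 * t)/3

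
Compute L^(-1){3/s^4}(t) t^3/2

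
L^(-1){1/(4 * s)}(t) 1/4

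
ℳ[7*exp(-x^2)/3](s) 7*gamma(s/2)/6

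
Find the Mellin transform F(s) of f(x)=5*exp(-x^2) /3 5*gamma(s/2) /6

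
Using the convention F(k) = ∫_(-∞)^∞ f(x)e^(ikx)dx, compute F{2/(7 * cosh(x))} 2 * pi/(7 * cosh(pi * k/2))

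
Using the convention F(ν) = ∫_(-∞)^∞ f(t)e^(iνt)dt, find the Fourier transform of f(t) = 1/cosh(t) pi/cosh(pi * ν/2)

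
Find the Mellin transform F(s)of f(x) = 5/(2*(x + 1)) 5*pi*csc(pi*s)/2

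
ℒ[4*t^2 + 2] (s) 2/s + 8/s^3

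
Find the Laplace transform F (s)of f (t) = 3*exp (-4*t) 3/ (s + 4)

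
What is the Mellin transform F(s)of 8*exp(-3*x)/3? 8*gamma(s)/(3*3^s)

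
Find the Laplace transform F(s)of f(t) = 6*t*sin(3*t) 36*s/(s^2 + 9)^2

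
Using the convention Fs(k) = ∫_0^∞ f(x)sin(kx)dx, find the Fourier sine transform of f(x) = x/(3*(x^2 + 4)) pi*exp(-2*k)/6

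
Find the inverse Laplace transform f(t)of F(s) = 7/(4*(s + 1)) 7*exp(-t)/4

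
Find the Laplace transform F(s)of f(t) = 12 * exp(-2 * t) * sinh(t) 12/((s + 2)^2 - 1)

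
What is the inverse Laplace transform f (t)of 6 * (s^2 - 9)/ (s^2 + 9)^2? 6 * t * cos (3 * t)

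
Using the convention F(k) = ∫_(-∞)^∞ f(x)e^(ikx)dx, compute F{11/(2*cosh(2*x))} 11*pi/(4*cosh(pi*k/4))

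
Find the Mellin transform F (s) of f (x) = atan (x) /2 -pi * sec (pi * s/2) / (4 * s) 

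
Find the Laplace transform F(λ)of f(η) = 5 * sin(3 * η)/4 15/(4 * (λ^2 + 9))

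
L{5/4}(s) 5/(4 * s)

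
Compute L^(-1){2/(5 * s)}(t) 2/5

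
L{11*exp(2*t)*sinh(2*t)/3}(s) 22/(3*s*(s - 4))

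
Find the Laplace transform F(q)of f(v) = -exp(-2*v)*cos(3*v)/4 (-q - 2)/(4*((q + 2)^2 + 9))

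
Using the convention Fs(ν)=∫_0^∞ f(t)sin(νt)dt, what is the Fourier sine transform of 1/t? pi/2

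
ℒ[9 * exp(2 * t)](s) 9/(s - 2)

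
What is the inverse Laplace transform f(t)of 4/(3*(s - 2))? 4*exp(2*t)/3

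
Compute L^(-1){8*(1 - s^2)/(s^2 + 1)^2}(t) -8*t*cos(t)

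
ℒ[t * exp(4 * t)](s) (s - 4)^(-2)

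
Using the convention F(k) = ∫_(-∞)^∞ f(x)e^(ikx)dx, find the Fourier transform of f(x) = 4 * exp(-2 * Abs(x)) 16/(k^2+4)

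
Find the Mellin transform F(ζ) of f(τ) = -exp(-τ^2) -gamma(ζ/2) /2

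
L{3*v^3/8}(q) 9/(4*q^4)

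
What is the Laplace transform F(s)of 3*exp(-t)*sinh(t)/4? 3/(4*s*(s + 2))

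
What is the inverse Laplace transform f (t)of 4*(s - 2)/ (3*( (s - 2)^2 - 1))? 4*exp (2*t)*cosh (t)/3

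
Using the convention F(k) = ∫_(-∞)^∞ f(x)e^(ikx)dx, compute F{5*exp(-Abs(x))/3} 10/(3*(k^2 + 1))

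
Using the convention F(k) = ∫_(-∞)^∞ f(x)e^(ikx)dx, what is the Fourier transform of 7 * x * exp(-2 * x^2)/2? 7 * sqrt(2) * I * sqrt(pi) * k * exp(-k^2/8)/16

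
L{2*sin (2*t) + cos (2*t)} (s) 4/ (s^2 + 4) + s/ (s^2 + 4)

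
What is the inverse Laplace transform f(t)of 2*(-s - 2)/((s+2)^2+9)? -2*exp(-2*t)*cos(3*t)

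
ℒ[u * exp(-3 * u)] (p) (p + 3)^(-2)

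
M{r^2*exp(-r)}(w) gamma(w + 2)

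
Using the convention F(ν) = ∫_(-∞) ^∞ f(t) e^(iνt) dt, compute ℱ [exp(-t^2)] sqrt(pi)*exp(-ν^2/4) 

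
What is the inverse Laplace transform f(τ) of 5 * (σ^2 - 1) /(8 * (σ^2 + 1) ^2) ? 5 * τ * cos(τ) /8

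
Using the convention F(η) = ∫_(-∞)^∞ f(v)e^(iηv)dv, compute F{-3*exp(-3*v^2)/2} -sqrt(3)*sqrt(pi)*exp(-η^2/12)/2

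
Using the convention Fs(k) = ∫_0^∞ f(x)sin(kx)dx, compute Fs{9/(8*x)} 9*pi/16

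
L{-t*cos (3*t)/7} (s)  (9 - s^2)/ (7*(s^2 + 9)^2)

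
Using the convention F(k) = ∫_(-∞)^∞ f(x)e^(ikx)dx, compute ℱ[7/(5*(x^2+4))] 7*pi*exp(-2*Abs(k))/10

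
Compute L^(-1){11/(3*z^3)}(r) 11*r^2/6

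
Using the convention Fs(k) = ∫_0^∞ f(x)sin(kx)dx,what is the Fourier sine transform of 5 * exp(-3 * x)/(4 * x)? 5 * atan(k/3)/4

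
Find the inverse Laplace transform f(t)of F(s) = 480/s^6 4*t^5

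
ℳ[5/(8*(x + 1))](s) 5*pi*csc(pi*s)/8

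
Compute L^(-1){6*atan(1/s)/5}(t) 6*sin(t)/(5*t)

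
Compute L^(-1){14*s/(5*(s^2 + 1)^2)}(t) 7*t*sin(t)/5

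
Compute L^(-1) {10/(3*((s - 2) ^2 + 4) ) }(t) 5*exp(2*t)*sin(2*t) /3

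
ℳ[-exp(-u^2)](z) -gamma(z/2) /2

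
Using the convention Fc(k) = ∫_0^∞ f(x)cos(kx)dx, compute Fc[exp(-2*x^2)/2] sqrt(2)*sqrt(pi)*exp(-k^2/8)/8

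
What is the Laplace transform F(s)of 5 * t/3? 5/(3 * s^2)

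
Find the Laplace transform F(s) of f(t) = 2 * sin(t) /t 2 * atan(1/s) 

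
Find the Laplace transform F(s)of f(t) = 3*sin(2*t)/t 3*atan(2/s)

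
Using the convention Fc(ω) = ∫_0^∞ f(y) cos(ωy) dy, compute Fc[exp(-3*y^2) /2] sqrt(3)*sqrt(pi)*exp(-ω^2/12) /12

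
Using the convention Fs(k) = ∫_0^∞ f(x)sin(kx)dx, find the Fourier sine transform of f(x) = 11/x 11*pi/2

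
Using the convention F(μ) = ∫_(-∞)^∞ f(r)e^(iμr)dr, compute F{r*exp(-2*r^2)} sqrt(2)*I*sqrt(pi)*μ*exp(-μ^2/8)/8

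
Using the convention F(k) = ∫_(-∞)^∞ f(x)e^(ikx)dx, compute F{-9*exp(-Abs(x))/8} -9/(4*k^2 + 4)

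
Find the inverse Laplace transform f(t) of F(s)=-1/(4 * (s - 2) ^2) -t * exp(2 * t) /4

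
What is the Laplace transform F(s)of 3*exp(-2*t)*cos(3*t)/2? 3*(s + 2)/(2*((s + 2)^2 + 9))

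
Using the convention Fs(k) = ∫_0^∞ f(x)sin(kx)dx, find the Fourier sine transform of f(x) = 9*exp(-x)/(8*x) 9*atan(k)/8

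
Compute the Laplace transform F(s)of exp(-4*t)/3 1/(3*(s + 4))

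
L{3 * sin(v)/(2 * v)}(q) 3 * atan(1/q)/2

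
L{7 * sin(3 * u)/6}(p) 7/(2 * (p^2 + 9))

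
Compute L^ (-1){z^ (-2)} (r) r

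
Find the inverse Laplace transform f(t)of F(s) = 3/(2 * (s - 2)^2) 3 * t * exp(2 * t)/2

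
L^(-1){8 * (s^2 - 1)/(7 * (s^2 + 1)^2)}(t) 8 * t * cos(t)/7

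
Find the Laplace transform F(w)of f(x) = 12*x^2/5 24/(5*w^3)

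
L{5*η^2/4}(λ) 5/(2*λ^3)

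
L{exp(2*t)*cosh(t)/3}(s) (s - 2)/(3*((s - 2)^2 - 1))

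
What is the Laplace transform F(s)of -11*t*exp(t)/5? -11/(5*(s - 1)^2)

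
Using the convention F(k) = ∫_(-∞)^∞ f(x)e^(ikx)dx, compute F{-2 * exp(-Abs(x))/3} -4/(3 * k^2 + 3)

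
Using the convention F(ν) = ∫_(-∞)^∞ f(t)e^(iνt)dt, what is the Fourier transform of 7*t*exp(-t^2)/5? 7*I*sqrt(pi)*ν*exp(-ν^2/4)/10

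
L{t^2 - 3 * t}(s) 2/s^3 - 3/s^2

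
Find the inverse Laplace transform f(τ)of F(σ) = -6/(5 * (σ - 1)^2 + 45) -2 * exp(τ) * sin(3 * τ)/5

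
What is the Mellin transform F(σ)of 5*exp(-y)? 5*gamma(σ)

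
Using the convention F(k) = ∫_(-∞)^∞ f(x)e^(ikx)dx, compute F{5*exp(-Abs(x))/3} 10/(3*(k^2+1))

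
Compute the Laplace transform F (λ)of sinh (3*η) 3/ (λ^2 - 9)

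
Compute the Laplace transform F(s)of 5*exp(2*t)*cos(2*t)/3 5*(s - 2)/(3*((s - 2)^2 + 4))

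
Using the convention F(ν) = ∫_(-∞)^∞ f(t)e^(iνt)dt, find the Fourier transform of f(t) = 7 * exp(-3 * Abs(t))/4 21/(2 * (ν^2 + 9))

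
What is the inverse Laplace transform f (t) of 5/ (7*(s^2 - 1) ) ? 5*sinh (t) /7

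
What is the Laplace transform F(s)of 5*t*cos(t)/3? 5*(s^2-1)/(3*(s^2 + 1)^2)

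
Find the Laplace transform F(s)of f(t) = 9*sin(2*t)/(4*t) 9*atan(2/s)/4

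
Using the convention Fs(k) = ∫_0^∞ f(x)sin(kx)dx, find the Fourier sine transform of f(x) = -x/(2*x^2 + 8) -pi*exp(-2*k)/4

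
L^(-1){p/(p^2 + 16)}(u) cos(4*u)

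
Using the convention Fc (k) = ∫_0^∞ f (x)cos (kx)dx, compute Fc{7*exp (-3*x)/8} 21/ (8*(k^2 + 9))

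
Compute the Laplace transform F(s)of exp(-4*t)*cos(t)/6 (s + 4)/(6*((s + 4)^2 + 1))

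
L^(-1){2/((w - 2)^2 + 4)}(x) exp(2*x)*sin(2*x)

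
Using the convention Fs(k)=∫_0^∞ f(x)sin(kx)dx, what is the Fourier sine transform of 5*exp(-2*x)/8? 5*k/(8*(k^2+4))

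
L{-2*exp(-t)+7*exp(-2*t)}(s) 7/(s+2) - 2/(s+1)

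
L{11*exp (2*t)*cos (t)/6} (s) 11*(s - 2)/ (6*( (s - 2)^2 + 1))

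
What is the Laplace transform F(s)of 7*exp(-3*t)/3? 7/(3*(s + 3))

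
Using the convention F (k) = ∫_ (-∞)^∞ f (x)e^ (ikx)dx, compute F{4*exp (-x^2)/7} 4*sqrt (pi)*exp (-k^2/4)/7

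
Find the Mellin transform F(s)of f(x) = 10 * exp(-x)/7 10 * gamma(s)/7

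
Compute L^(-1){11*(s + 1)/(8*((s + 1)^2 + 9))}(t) 11*exp(-t)*cos(3*t)/8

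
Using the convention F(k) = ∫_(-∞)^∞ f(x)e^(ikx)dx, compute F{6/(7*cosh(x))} 6*pi/(7*cosh(pi*k/2))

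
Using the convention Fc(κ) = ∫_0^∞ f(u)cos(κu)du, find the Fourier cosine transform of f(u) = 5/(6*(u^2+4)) 5*pi*exp(-2*κ)/24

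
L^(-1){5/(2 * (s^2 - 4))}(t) 5 * sinh(2 * t)/4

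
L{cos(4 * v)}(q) q/(q^2 + 16)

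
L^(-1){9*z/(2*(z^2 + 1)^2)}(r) 9*r*sin(r)/4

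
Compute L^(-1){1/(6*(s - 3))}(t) exp(3*t)/6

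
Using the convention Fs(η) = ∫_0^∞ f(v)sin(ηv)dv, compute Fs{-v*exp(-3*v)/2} -3*η/(η^2+9)^2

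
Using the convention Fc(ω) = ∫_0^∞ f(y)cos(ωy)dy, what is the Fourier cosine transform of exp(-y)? 1/(ω^2+1)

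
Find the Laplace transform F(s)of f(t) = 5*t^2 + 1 10/s^3 + 1/s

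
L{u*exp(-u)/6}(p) 1/(6*(p + 1)^2)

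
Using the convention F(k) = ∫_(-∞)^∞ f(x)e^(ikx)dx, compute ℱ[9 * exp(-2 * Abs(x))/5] 36/(5 * (k^2 + 4))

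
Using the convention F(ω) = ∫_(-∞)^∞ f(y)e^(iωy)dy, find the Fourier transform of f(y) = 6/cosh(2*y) 3*pi/cosh(pi*ω/4)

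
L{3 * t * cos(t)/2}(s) 3 * (s^2-1)/(2 * (s^2 + 1)^2)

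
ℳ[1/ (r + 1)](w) pi*csc (pi*w)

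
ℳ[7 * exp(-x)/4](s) 7 * gamma(s)/4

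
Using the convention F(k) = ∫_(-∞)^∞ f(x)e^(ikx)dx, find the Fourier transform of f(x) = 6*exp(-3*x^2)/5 2*sqrt(3)*sqrt(pi)*exp(-k^2/12)/5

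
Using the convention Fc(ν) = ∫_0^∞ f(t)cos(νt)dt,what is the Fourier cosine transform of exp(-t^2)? sqrt(pi)*exp(-ν^2/4)/2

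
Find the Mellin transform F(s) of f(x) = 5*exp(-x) 5*gamma(s) 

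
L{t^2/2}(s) s^(-3)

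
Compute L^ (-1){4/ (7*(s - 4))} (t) 4*exp (4*t)/7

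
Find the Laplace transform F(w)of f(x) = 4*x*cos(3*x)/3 4*(w^2 - 9)/(3*(w^2 + 9)^2)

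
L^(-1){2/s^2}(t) 2*t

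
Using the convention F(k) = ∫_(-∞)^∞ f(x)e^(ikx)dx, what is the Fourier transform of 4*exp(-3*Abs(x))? 24/(k^2 + 9)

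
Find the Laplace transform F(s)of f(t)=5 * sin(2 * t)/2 5/(s^2 + 4)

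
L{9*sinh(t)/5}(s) 9/(5*(s^2 - 1))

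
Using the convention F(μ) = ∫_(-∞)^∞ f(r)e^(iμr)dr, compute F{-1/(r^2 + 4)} -pi*exp(-2*Abs(μ))/2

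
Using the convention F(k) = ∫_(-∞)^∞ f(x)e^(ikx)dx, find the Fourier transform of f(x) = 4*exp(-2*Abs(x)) 16/(k^2 + 4)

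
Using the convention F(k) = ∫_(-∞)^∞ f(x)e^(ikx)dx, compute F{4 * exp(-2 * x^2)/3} 2 * sqrt(2) * sqrt(pi) * exp(-k^2/8)/3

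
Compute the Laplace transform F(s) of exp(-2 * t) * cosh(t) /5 (s + 2) /(5 * ((s + 2) ^2 - 1) ) 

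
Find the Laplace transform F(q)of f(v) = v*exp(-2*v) (q + 2)^(-2)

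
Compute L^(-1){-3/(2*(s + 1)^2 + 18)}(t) -exp(-t)*sin(3*t)/2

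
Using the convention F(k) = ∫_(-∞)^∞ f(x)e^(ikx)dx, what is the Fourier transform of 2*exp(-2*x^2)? sqrt(2)*sqrt(pi)*exp(-k^2/8)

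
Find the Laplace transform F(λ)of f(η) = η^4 24/λ^5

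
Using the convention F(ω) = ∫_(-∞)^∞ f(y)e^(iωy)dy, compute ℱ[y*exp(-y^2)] I*sqrt(pi)*ω*exp(-ω^2/4)/2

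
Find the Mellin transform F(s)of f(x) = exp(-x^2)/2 gamma(s/2)/4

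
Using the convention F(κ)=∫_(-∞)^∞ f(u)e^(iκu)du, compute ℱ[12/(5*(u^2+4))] 6*pi*exp(-2*Abs(κ))/5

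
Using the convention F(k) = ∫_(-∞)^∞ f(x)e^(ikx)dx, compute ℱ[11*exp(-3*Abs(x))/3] 22/(k^2 + 9)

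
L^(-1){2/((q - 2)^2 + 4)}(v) exp(2*v)*sin(2*v)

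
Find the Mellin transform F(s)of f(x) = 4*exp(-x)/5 4*gamma(s)/5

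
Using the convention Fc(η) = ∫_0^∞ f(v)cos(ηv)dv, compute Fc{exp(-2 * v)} 2/(η^2 + 4)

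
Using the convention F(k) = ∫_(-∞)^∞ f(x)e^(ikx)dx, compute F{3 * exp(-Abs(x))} 6/(k^2 + 1)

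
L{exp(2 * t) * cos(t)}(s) (s - 2)/((s - 2)^2 + 1)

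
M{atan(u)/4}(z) -pi*sec(pi*z/2)/(8*z)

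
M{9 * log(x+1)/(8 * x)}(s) -9 * pi * csc(pi * s)/(8 * s - 8)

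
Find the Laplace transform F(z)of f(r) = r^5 120/z^6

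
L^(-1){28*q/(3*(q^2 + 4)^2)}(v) 7*v*sin(2*v)/3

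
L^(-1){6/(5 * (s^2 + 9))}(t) 2 * sin(3 * t)/5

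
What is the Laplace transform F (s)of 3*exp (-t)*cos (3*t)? 3*(s+1)/ ( (s+1)^2+9)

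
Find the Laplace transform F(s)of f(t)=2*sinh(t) 2/(s^2 - 1)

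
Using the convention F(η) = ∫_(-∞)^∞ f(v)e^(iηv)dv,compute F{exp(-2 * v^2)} sqrt(2) * sqrt(pi) * exp(-η^2/8)/2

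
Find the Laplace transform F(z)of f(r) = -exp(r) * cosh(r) (1 - z)/(z * (z - 2))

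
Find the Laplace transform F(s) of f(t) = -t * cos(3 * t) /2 (9 - s^2) /(2 * (s^2 + 9) ^2) 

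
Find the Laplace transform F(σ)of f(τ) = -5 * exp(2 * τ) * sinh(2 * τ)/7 -10/(7 * σ * (σ - 4))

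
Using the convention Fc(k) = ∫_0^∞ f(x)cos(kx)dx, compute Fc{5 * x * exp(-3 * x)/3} 5 * (9 - k^2)/(3 * (k^2+9)^2)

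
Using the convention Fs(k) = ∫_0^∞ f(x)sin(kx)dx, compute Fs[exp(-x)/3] k/(3 * (k^2 + 1))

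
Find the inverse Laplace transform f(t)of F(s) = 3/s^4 t^3/2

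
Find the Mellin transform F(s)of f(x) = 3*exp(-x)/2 3*gamma(s)/2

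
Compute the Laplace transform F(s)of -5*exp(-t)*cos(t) 5*(-s - 1)/((s+1)^2+1)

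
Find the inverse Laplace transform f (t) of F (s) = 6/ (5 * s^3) 3 * t^2/5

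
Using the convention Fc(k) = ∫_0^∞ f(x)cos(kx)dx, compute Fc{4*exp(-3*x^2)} 2*sqrt(3)*sqrt(pi)*exp(-k^2/12)/3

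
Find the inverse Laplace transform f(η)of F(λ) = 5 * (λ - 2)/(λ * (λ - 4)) 5 * exp(2 * η) * cosh(2 * η)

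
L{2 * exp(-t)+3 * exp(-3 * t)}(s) 2/(s+1)+3/(s+3)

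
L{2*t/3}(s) 2/(3*s^2)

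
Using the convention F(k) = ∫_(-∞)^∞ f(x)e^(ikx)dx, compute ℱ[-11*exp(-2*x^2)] -11*sqrt(2)*sqrt(pi)*exp(-k^2/8)/2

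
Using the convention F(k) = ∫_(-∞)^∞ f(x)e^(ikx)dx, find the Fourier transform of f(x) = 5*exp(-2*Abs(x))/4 5/(k^2+4)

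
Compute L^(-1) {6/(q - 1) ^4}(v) v^3*exp(v) 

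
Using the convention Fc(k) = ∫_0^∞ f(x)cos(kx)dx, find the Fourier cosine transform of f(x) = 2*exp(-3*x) 6/(k^2 + 9)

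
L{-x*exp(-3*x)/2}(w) -1/(2*(w+3)^2)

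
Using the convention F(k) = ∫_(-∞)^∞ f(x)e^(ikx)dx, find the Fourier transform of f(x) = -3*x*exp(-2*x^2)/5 -3*sqrt(2)*I*sqrt(pi)*k*exp(-k^2/8)/40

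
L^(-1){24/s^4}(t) 4*t^3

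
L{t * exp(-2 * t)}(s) (s + 2)^(-2)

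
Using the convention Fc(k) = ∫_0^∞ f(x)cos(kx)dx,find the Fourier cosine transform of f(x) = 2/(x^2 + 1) pi*exp(-k)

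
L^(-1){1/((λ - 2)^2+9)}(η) exp(2*η)*sin(3*η)/3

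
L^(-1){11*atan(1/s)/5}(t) 11*sin(t)/(5*t)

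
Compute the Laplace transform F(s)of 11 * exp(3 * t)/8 11/(8 * (s - 3))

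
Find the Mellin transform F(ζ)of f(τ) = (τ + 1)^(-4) gamma(ζ) * gamma(4 - ζ)/6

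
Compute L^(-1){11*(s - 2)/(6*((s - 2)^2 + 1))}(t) 11*exp(2*t)*cos(t)/6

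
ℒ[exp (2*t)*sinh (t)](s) 1/ ( (s - 2)^2-1)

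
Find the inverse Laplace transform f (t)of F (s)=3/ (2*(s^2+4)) 3*sin (2*t)/4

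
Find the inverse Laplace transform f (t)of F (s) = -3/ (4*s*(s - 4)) -3*exp (2*t)*sinh (2*t)/8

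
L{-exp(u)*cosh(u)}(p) (1 - p)/(p*(p - 2))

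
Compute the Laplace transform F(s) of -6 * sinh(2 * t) -12/(s^2 - 4) 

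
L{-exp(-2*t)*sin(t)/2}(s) -1/(2*(s + 2)^2 + 2)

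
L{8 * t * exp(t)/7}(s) 8/(7 * (s - 1)^2)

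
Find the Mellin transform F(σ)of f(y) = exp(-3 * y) gamma(σ)/3^σ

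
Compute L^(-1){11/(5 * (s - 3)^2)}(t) 11 * t * exp(3 * t)/5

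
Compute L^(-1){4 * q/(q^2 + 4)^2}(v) v * sin(2 * v)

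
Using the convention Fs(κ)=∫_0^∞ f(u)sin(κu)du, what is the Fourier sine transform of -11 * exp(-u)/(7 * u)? -11 * atan(κ)/7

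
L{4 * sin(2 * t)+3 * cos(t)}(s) 8/(s^2+4)+3 * s/(s^2+1)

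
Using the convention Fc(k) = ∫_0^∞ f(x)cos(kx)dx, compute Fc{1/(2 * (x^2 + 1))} pi * exp(-k)/4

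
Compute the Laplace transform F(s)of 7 7/s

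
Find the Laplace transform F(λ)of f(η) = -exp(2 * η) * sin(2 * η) -2/((λ - 2)^2 + 4)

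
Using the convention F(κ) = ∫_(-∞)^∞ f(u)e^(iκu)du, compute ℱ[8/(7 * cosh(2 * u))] 4 * pi/(7 * cosh(pi * κ/4))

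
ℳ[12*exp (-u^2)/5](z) 6*gamma (z/2)/5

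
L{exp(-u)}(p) 1/(p + 1)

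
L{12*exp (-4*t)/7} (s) 12/ (7*(s + 4))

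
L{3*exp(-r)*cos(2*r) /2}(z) 3*(z+1) /(2*((z+1) ^2+4) ) 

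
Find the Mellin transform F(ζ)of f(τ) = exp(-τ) gamma(ζ)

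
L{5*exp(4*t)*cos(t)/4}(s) 5*(s - 4)/(4*((s - 4)^2 + 1))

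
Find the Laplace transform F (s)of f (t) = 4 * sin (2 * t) 8/ (s^2 + 4)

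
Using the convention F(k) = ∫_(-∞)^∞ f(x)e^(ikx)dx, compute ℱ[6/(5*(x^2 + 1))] 6*pi*exp(-Abs(k))/5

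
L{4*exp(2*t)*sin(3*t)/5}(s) 12/(5*((s - 2)^2+9))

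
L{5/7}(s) 5/(7 * s)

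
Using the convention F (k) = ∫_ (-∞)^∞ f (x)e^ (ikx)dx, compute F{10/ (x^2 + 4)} 5*pi*exp (-2*Abs (k))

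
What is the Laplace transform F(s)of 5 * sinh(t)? 5/(s^2 - 1)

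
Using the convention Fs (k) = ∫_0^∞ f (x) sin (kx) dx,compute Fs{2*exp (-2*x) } 2*k/ (k^2 + 4) 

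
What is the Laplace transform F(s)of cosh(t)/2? s/(2*(s^2 - 1))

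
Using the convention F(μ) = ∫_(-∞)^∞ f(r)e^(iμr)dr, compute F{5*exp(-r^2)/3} 5*sqrt(pi)*exp(-μ^2/4)/3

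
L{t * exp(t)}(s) (s - 1)^(-2)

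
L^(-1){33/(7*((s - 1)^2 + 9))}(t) 11*exp(t)*sin(3*t)/7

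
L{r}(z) z^(-2) 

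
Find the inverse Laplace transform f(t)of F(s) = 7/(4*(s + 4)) 7*exp(-4*t)/4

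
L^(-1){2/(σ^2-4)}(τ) sinh(2*τ)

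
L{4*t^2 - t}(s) 8/s^3 - 1/s^2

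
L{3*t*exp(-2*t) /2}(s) 3/(2*(s + 2) ^2) 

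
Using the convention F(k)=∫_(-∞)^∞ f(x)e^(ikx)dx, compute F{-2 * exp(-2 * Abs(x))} -8/(k^2 + 4)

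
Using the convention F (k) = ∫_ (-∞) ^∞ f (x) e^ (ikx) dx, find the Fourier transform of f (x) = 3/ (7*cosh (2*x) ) 3*pi/ (14*cosh (pi*k/4) ) 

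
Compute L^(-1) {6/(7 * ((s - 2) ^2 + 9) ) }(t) 2 * exp(2 * t) * sin(3 * t) /7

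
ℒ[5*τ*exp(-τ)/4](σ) 5/(4*(σ + 1)^2)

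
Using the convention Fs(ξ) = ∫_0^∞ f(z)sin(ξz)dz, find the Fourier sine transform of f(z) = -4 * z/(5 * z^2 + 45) -2 * pi * exp(-3 * ξ)/5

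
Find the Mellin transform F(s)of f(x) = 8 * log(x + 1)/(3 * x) -8 * pi * csc(pi * s)/(3 * s - 3)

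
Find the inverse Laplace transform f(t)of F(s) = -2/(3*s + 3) -2*exp(-t)/3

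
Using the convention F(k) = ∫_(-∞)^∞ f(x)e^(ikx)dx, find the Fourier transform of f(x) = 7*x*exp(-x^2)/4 7*I*sqrt(pi)*k*exp(-k^2/4)/8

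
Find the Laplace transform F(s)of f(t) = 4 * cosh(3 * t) 4 * s/(s^2 - 9)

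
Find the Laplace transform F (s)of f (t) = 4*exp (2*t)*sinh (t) 4/ ( (s - 2)^2 - 1)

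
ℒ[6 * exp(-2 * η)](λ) 6/(λ+2)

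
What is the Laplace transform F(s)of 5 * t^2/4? 5/(2 * s^3)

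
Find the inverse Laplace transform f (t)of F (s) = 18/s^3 9*t^2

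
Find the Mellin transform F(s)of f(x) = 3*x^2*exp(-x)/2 3*gamma(s + 2)/2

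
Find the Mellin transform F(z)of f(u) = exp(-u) gamma(z)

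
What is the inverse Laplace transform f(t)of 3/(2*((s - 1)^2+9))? exp(t)*sin(3*t)/2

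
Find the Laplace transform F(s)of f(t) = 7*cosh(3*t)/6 7*s/(6*(s^2 - 9))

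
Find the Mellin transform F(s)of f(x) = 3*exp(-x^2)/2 3*gamma(s/2)/4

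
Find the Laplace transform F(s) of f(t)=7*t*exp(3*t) 7/(s - 3) ^2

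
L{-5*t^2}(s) -10/s^3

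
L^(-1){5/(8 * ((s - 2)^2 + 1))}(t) 5 * exp(2 * t) * sin(t)/8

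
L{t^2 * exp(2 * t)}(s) 2/(s - 2)^3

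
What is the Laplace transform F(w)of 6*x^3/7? 36/(7*w^4)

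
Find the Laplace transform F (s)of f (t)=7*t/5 7/ (5*s^2)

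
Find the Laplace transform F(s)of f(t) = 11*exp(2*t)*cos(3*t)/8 11*(s - 2)/(8*((s - 2)^2 + 9))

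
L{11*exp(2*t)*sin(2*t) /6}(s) 11/(3*((s - 2) ^2 + 4) ) 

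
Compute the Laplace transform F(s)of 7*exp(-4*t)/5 7/(5*(s + 4))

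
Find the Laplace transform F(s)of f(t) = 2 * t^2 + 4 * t 4/s^3 + 4/s^2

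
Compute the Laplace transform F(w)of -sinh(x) -1/(w^2 - 1)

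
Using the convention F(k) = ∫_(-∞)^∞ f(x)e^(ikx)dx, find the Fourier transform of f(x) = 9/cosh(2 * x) 9 * pi/(2 * cosh(pi * k/4))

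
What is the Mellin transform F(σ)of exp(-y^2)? gamma(σ/2)/2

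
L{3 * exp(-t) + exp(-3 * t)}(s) 1/(s + 3) + 3/(s + 1)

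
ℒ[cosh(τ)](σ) σ/(σ^2 - 1)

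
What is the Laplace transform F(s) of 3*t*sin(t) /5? 6*s/(5*(s^2 + 1) ^2) 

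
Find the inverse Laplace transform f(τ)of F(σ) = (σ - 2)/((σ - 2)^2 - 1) exp(2 * τ) * cosh(τ)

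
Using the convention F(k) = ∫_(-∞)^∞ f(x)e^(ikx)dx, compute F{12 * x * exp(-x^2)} 6 * I * sqrt(pi) * k * exp(-k^2/4)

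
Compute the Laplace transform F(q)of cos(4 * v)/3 q/(3 * (q^2 + 16))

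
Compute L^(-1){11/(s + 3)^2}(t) 11*t*exp(-3*t)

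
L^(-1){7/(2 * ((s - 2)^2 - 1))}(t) 7 * exp(2 * t) * sinh(t)/2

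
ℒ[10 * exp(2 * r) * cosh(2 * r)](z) 10 * (z - 2)/(z * (z - 4))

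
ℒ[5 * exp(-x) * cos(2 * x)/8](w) 5 * (w + 1)/(8 * ((w + 1)^2 + 4))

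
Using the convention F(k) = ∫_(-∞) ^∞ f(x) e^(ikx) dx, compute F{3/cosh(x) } 3*pi/cosh(pi*k/2) 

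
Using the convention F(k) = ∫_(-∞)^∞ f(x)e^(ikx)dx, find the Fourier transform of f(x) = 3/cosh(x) 3*pi/cosh(pi*k/2)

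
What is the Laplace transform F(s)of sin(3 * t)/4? 3/(4 * (s^2 + 9))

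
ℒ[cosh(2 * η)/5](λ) λ/(5 * (λ^2 - 4))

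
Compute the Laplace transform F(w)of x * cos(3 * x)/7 (w^2 - 9)/(7 * (w^2 + 9)^2)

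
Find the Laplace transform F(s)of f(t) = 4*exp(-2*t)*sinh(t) 4/((s + 2)^2 - 1)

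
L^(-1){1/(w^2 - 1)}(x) sinh(x)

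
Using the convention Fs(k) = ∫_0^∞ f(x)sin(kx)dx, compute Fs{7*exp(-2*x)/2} 7*k/(2*(k^2 + 4))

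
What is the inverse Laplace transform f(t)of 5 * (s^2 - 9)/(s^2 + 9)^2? 5 * t * cos(3 * t)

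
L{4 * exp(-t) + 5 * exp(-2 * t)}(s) 5/(s + 2) + 4/(s + 1)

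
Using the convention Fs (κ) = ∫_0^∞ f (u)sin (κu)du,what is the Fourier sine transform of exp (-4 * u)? κ/ (κ^2 + 16)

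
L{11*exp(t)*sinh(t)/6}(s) 11/(6*s*(s - 2))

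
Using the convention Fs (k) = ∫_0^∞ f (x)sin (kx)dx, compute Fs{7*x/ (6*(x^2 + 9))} 7*pi*exp (-3*k)/12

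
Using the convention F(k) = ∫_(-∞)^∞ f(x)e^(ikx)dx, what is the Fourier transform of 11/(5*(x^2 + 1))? 11*pi*exp(-Abs(k))/5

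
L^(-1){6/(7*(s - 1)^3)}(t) 3*t^2*exp(t)/7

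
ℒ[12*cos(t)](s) 12*s/(s^2 + 1)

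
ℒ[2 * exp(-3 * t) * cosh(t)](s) 2 * (s + 3)/((s + 3)^2 - 1)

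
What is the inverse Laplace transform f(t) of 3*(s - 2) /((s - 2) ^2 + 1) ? 3*exp(2*t)*cos(t) 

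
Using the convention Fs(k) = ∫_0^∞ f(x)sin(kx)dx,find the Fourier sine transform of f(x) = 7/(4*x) 7*pi/8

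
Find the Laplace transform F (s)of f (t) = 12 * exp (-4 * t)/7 12/ (7 * (s + 4))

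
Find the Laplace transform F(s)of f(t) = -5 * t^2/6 -5/(3 * s^3)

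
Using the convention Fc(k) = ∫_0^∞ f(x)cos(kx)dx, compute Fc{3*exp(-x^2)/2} 3*sqrt(pi)*exp(-k^2/4)/4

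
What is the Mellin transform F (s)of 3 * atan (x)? -3 * pi * sec (pi * s/2)/ (2 * s)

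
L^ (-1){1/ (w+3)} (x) exp (-3*x)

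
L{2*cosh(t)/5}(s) 2*s/(5*(s^2 - 1))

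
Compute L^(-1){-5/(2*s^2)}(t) -5*t/2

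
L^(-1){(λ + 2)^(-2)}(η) η*exp(-2*η)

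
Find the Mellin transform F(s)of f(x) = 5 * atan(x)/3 -5 * pi * sec(pi * s/2)/(6 * s)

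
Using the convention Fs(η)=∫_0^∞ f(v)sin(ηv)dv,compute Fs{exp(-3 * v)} η/(η^2 + 9)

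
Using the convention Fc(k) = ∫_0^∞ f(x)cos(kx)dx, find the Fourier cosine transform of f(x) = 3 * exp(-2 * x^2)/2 3 * sqrt(2) * sqrt(pi) * exp(-k^2/8)/8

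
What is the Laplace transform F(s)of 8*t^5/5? 192/s^6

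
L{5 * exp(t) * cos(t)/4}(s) 5 * (s - 1)/(4 * ((s - 1)^2 + 1))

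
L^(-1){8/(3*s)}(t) 8/3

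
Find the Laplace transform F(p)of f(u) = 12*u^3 72/p^4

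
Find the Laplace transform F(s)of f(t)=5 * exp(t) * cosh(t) 5 * (s - 1)/(s * (s - 2))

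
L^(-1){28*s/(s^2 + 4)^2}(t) 7*t*sin(2*t)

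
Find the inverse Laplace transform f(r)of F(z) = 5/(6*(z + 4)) 5*exp(-4*r)/6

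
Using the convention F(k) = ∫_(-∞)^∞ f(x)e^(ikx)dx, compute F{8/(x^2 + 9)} 8*pi*exp(-3*Abs(k))/3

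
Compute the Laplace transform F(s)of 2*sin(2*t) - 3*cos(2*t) 4/(s^2+4) - 3*s/(s^2+4)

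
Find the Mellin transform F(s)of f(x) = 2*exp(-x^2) gamma(s/2)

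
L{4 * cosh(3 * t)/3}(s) 4 * s/(3 * (s^2 - 9))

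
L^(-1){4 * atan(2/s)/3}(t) 4 * sin(2 * t)/(3 * t)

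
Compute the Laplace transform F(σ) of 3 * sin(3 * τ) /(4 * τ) 3 * atan(3/σ) /4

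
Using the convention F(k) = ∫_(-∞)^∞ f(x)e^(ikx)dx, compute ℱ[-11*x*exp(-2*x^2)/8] -11*sqrt(2)*I*sqrt(pi)*k*exp(-k^2/8)/64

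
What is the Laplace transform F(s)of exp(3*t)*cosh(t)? (s - 3)/((s - 3)^2 - 1)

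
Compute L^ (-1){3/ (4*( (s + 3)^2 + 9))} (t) exp (-3*t)*sin (3*t)/4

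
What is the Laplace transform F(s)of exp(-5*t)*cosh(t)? (s + 5)/((s + 5)^2 - 1)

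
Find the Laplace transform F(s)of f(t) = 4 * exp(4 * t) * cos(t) 4 * (s - 4)/((s - 4)^2 + 1)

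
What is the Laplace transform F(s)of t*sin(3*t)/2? 3*s/(s^2+9)^2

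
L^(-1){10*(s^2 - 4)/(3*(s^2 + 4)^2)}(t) 10*t*cos(2*t)/3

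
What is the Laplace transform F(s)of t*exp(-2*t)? (s + 2)^(-2)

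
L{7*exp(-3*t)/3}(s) 7/(3*(s+3))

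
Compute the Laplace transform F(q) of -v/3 -1/(3*q^2) 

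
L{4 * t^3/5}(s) 24/(5 * s^4)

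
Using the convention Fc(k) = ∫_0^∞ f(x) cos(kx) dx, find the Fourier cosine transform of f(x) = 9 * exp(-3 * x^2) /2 3 * sqrt(3) * sqrt(pi) * exp(-k^2/12) /4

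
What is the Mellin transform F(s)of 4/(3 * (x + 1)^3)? 2 * pi * (s - 2) * (s - 1)/(3 * sin(pi * s))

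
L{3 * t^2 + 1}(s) 1/s + 6/s^3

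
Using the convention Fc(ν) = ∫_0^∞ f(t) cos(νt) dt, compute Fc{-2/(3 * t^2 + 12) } -pi * exp(-2 * ν) /6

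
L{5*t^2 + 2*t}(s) 10/s^3 + 2/s^2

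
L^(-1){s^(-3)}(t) t^2/2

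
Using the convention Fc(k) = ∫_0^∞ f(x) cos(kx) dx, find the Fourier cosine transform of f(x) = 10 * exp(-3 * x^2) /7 5 * sqrt(3) * sqrt(pi) * exp(-k^2/12) /21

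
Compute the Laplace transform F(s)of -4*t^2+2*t 2/s^2 - 8/s^3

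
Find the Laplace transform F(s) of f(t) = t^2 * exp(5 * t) 2/(s - 5) ^3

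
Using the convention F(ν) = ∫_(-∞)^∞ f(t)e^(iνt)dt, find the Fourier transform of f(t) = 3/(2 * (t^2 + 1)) 3 * pi * exp(-Abs(ν))/2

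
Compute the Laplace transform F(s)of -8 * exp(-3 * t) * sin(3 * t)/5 -24/(5 * (s + 3)^2 + 45)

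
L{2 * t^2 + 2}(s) 2/s + 4/s^3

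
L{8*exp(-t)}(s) 8/(s + 1)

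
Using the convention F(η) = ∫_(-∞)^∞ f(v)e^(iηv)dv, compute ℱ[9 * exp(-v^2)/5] 9 * sqrt(pi) * exp(-η^2/4)/5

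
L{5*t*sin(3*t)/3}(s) 10*s/(s^2 + 9)^2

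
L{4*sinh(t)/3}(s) 4/(3*(s^2 - 1))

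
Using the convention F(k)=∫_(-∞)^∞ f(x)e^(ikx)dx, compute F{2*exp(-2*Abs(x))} 8/(k^2 + 4)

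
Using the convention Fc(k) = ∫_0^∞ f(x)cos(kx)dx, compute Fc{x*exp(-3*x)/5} (9 - k^2)/(5*(k^2 + 9)^2)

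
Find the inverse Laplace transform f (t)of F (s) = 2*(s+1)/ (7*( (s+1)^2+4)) 2*exp (-t)*cos (2*t)/7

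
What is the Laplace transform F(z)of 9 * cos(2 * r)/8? 9 * z/(8 * (z^2 + 4))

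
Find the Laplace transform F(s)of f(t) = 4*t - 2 4/s^2-2/s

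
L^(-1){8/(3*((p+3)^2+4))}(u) 4*exp(-3*u)*sin(2*u)/3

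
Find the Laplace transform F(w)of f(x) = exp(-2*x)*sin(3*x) 3/((w + 2)^2 + 9)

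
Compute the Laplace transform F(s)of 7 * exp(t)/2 7/(2 * (s - 1))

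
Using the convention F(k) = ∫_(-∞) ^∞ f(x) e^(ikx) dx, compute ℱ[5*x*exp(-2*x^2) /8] 5*sqrt(2)*I*sqrt(pi)*k*exp(-k^2/8) /64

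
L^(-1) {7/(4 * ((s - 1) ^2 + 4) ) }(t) 7 * exp(t) * sin(2 * t) /8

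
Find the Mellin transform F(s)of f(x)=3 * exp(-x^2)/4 3 * gamma(s/2)/8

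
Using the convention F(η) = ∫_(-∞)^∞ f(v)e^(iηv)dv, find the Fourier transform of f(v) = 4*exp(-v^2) 4*sqrt(pi)*exp(-η^2/4)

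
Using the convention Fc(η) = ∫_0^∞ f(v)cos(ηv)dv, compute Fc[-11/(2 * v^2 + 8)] -11 * pi * exp(-2 * η)/8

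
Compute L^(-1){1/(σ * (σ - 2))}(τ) exp(τ) * sinh(τ)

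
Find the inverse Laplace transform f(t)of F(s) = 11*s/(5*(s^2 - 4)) 11*cosh(2*t)/5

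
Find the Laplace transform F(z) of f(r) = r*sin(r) 2*z/(z^2 + 1) ^2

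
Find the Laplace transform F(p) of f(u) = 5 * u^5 600/p^6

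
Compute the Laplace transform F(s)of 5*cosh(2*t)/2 5*s/(2*(s^2 - 4))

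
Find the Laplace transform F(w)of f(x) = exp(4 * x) 1/(w - 4)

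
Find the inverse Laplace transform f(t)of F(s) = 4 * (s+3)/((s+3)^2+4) 4 * exp(-3 * t) * cos(2 * t)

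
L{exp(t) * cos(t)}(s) (s - 1)/((s - 1)^2 + 1)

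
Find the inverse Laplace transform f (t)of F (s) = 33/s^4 11 * t^3/2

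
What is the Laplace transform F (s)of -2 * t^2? -4/s^3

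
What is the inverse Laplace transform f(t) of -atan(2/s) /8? -sin(2*t) /(8*t) 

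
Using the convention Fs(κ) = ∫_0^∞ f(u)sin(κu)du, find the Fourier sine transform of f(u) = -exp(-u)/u -atan(κ)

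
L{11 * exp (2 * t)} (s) 11/ (s - 2)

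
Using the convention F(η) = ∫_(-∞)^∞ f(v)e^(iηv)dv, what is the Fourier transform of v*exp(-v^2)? I*sqrt(pi)*η*exp(-η^2/4)/2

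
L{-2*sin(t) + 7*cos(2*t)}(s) 7*s/(s^2 + 4) - 2/(s^2 + 1)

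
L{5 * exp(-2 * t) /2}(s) 5/(2 * (s+2) ) 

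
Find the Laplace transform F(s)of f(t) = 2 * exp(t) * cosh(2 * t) 2 * (s - 1)/((s - 1)^2 - 4)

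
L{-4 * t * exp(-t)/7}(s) -4/(7 * (s + 1)^2)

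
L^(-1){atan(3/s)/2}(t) sin(3*t)/(2*t)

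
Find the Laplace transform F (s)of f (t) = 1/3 1/ (3*s)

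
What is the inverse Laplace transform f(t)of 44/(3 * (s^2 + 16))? 11 * sin(4 * t)/3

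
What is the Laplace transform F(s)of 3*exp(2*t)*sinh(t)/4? 3/(4*((s - 2)^2 - 1))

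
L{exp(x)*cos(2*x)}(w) (w - 1)/((w - 1)^2 + 4)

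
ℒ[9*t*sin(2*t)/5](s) 36*s/(5*(s^2+4)^2)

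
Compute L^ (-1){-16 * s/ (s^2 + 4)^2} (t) -4 * t * sin (2 * t)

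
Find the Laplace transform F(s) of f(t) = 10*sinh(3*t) 30/(s^2 - 9) 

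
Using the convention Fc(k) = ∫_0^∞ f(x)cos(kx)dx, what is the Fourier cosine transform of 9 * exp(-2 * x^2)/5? 9 * sqrt(2) * sqrt(pi) * exp(-k^2/8)/20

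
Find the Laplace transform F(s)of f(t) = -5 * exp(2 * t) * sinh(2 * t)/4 -5/(2 * s * (s - 4))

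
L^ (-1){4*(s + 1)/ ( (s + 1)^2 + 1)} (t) 4*exp (-t)*cos (t)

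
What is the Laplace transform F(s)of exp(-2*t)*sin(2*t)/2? 1/((s + 2)^2 + 4)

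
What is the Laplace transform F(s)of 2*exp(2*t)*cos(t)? 2*(s - 2)/((s - 2)^2+1)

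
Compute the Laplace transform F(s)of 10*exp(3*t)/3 10/(3*(s - 3))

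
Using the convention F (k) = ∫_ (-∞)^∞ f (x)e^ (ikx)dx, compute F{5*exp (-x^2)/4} 5*sqrt (pi)*exp (-k^2/4)/4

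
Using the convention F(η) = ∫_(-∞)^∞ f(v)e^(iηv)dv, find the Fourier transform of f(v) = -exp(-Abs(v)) -2/(η^2 + 1)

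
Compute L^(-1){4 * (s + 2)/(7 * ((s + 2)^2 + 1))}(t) 4 * exp(-2 * t) * cos(t)/7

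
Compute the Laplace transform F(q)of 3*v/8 3/(8*q^2)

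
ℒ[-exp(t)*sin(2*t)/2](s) -1/((s - 1)^2+4)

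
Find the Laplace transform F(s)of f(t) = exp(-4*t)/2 1/(2*(s + 4))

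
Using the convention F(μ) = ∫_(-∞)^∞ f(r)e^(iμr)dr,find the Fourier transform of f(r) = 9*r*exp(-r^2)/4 9*I*sqrt(pi)*μ*exp(-μ^2/4)/8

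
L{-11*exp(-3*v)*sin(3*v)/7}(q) -33/(7*(q + 3)^2 + 63)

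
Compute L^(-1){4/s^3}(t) 2*t^2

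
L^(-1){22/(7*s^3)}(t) 11*t^2/7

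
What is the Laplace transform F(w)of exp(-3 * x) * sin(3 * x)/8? 3/(8 * ((w + 3)^2 + 9))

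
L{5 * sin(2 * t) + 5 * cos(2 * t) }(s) 5 * s/(s^2 + 4) + 10/(s^2 + 4) 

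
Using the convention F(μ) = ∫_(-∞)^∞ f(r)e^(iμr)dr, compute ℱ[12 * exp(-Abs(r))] 24/(μ^2+1)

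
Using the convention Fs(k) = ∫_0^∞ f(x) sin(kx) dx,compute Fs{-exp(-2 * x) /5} -k/(5 * k^2 + 20) 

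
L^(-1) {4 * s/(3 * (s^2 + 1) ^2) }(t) 2 * t * sin(t) /3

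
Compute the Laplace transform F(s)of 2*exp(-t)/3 2/(3*(s+1))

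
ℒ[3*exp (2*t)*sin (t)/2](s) 3/ (2*( (s - 2)^2+1))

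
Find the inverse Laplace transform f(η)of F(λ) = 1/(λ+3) exp(-3 * η)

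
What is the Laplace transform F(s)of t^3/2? 3/s^4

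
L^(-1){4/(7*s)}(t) 4/7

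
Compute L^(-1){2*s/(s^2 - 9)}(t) 2*cosh(3*t)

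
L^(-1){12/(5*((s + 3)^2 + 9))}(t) 4*exp(-3*t)*sin(3*t)/5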